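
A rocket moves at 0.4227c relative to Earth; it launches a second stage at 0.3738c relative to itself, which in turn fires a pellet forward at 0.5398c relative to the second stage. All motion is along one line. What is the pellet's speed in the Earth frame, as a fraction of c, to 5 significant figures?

u ≈ 0.89523c

Compose boost 2: (0.3738 + 0.4227)/(1 + 0.3738×0.4227) = 0.79650/1.158005 = 0.6878207
Compose boost 3: (0.5398 + 0.6878207)/(1 + 0.5398×0.6878207) = 1.227621/1.371286 = 0.89523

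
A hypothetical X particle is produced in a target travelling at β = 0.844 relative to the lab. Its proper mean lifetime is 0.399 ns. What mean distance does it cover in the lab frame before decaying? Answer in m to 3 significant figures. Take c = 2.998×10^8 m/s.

γ = 1/√(1 − 0.844²) = 1.8645
Dilated lifetime: Δt = γτ₀ = 1.8645 × 0.399 ns = 0.74393 ns
d = vΔt = 0.844c × 0.74393 ns = 2.5303×10^8 m/s × 7.4393×10^-10 s = 0.188 m

d ≈ 0.188 m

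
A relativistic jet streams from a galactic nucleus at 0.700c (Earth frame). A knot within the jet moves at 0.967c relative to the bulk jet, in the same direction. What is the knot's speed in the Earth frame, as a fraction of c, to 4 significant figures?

u ≈ 0.9941c

Relativistic velocity addition: u = (u' + v)/(1 + u'v/c²)
= (0.967 + 0.700)/(1 + 0.967×0.700) = 1.667/1.67690 = 0.9941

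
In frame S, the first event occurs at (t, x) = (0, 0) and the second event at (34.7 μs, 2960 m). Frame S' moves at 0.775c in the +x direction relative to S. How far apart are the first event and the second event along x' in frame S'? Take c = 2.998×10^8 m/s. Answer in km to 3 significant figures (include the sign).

Δx' ≈ -8.07 km

γ = 1/√(1 − 0.775²) = 1.5824
Δx' = γ(Δx − vΔt) = 1.5824 × (2960 m − 0.775×(2.998×10^8 m/s)×34.7×10^-6 s)
= 1.5824 × (-5102.4 m) = -8.07 km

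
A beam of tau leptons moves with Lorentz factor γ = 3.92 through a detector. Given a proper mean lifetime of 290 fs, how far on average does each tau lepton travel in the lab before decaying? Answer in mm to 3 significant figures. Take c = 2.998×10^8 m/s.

β = √(1 − 1/γ²) = √(1 − 1/3.92²) = 0.96691
Dilated lifetime: Δt = γτ₀ = 3.92 × 290 fs = 1136.8 fs
d = vΔt = 0.96691c × 1136.8 fs = 2.8988×10^8 m/s × 1.1368×10^-12 s = 0.330 mm

d ≈ 0.330 mm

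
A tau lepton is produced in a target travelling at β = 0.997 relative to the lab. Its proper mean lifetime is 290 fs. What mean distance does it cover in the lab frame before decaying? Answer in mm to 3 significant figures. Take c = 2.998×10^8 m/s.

d ≈ 1.12 mm

γ = 1/√(1 − 0.997²) = 12.920
Dilated lifetime: Δt = γτ₀ = 12.920 × 290 fs = 3746.7 fs
d = vΔt = 0.997c × 3746.7 fs = 2.9890×10^8 m/s × 3.7467×10^-12 s = 1.12 mm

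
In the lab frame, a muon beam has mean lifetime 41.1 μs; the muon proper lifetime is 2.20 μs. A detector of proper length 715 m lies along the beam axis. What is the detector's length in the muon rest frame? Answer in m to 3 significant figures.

L ≈ 38.3 m

Time dilation ⇒ γ = Δt/τ₀ = 41.1/2.20 = 18.682
Length contraction: L = L₀/γ = 715/18.682 = 38.3 m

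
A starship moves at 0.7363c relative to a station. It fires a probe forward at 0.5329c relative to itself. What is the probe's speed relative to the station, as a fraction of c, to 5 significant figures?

u ≈ 0.91154c

Relativistic velocity addition: u = (u' + v)/(1 + u'v/c²)
= (0.5329 + 0.7363)/(1 + 0.5329×0.7363) = 1.2692/1.392374 = 0.91154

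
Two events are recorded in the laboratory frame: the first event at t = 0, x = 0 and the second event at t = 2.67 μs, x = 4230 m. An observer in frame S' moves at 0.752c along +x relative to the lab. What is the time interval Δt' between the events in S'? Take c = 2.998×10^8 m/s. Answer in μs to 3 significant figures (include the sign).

Δt' ≈ -12.0 μs

γ = 1/√(1 − 0.752²) = 1.5171
Δt' = γ(Δt − vΔx/c²) = 1.5171 × (2.67 μs − 0.752×4230 m / (2.998×10^8 m/s))
= 1.5171 × (-7.9403 μs) = -12.0 μs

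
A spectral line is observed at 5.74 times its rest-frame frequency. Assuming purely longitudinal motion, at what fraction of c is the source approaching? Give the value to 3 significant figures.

β ≈ 0.941

f_obs/f_src = √((1+β)/(1−β)) = 5.74  ⇒  (1+β)/(1−β) = 32.948
β = |1 − D²|/(1 + D²) = |1 − 32.948|/(1 + 32.948) = 0.941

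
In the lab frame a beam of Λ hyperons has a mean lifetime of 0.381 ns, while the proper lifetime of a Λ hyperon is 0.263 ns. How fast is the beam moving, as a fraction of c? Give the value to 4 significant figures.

β ≈ 0.7235

γ = Δt/τ₀ = 0.381/0.263 = 1.44867
β = √(1 − 1/γ²) = √(1 − 1/1.44867²) = 0.7235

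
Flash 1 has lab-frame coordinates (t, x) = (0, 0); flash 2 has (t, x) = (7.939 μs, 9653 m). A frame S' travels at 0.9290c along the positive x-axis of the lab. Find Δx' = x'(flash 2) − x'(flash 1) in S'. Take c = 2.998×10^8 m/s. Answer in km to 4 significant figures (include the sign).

Δx' ≈ 20.11 km

γ = 1/√(1 − 0.9290²) = 2.70212
Δx' = γ(Δx − vΔt) = 2.70212 × (9653 m − 0.9290×(2.998×10^8 m/s)×7.939×10^-6 s)
= 2.70212 × (7441.88 m) = 20.11 km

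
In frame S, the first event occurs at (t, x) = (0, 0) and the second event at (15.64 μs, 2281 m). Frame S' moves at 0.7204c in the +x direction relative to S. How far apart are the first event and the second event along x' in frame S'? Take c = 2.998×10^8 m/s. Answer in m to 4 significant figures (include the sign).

Δx' ≈ -1582 m

γ = 1/√(1 − 0.7204²) = 1.44184
Δx' = γ(Δx − vΔt) = 1.44184 × (2281 m − 0.7204×(2.998×10^8 m/s)×15.64×10^-6 s)
= 1.44184 × (-1096.86 m) = -1582 m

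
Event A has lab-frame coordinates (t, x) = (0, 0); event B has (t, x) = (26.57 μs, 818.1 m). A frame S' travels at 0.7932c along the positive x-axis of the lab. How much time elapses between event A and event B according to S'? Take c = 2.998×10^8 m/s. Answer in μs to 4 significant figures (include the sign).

Δt' ≈ 40.08 μs

γ = 1/√(1 − 0.7932²) = 1.64214
Δt' = γ(Δt − vΔx/c²) = 1.64214 × (26.57 μs − 0.7932×818.1 m / (2.998×10^8 m/s))
= 1.64214 × (24.4055 μs) = 40.08 μs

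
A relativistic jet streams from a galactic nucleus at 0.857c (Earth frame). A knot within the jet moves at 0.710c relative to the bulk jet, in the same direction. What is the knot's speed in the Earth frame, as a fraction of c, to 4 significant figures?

u ≈ 0.9742c

Relativistic velocity addition: u = (u' + v)/(1 + u'v/c²)
= (0.710 + 0.857)/(1 + 0.710×0.857) = 1.567/1.60847 = 0.9742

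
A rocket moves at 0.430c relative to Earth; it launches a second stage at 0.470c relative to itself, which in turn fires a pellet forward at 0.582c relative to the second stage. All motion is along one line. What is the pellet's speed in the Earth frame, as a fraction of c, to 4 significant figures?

u ≈ 0.9268c

Compose boost 2: (0.470 + 0.430)/(1 + 0.470×0.430) = 0.9000/1.20210 = 0.748690
Compose boost 3: (0.582 + 0.748690)/(1 + 0.582×0.748690) = 1.33069/1.43574 = 0.9268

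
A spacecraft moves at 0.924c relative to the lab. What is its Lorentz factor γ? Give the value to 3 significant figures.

γ ≈ 2.62

γ = 1/√(1 − β²) = 1/√(1 − 0.924²) = 1/√(0.14622) = 2.62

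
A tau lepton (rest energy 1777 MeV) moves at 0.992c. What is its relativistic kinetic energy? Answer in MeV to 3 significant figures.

K ≈ 12300 MeV

γ = 1/√(1 − 0.992²) = 7.9216
K = (γ − 1)m₀c² = (7.9216 − 1) × 1777 MeV = 6.9216 × 1777 MeV = 12300 MeV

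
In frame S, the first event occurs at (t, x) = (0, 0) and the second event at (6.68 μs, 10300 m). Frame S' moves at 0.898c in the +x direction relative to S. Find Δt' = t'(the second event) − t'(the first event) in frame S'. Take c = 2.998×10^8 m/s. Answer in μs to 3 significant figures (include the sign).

Δt' ≈ -54.9 μs

γ = 1/√(1 − 0.898²) = 2.2728
Δt' = γ(Δt − vΔx/c²) = 2.2728 × (6.68 μs − 0.898×10300 m / (2.998×10^8 m/s))
= 2.2728 × (-24.172 μs) = -54.9 μs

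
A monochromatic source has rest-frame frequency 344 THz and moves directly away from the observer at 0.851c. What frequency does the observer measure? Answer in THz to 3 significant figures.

Relativistic Doppler: f_obs = f_src √((1−β)/(1+β))
= 344 × √(0.14900/1.8510) = 344 × 0.28372 = 97.6 THz

f_obs ≈ 97.6 THz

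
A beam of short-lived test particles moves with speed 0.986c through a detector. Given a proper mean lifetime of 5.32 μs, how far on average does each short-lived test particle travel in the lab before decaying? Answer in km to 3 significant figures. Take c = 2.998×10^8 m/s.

d ≈ 9.43 km

γ = 1/√(1 − 0.986²) = 5.9972
Dilated lifetime: Δt = γτ₀ = 5.9972 × 5.32 μs = 31.905 μs
d = vΔt = 0.986c × 31.905 μs = 2.9560×10^8 m/s × 3.1905×10^-5 s = 9.43 km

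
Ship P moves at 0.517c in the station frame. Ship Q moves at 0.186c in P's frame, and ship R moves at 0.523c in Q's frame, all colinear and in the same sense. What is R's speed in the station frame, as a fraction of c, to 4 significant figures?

Compose boost 2: (0.186 + 0.517)/(1 + 0.186×0.517) = 0.7030/1.09616 = 0.641329
Compose boost 3: (0.523 + 0.641329)/(1 + 0.523×0.641329) = 1.16433/1.33541 = 0.8719

u ≈ 0.8719c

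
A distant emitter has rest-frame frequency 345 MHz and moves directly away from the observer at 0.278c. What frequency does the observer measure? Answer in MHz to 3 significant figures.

f_obs ≈ 259 MHz

Relativistic Doppler: f_obs = f_src √((1−β)/(1+β))
= 345 × √(0.72200/1.2780) = 345 × 0.75163 = 259 MHz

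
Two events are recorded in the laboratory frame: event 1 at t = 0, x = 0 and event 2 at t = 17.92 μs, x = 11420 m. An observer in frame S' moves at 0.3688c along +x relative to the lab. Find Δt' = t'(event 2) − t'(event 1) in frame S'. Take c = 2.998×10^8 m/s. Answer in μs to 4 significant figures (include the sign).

γ = 1/√(1 − 0.3688²) = 1.07584
Δt' = γ(Δt − vΔx/c²) = 1.07584 × (17.92 μs − 0.3688×11420 m / (2.998×10^8 m/s))
= 1.07584 × (3.87165 μs) = 4.165 μs

Δt' ≈ 4.165 μs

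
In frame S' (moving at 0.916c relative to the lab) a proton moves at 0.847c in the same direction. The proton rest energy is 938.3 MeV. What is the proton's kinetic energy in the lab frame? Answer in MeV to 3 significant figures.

K ≈ 6870 MeV

u_lab = (0.847 + 0.916)/(1 + 0.847×0.916) = 0.992763
γ = 1/√(1 − 0.992763²) = 8.3270
K = (γ − 1)m₀c² = (8.3270 − 1) × 938.3 = 7.3270 × 938.3 = 6870 MeV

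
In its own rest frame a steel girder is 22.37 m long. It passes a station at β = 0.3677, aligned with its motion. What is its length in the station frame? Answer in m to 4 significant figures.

γ = 1/√(1 − 0.3677²) = 1.07533
Length contraction: L = L₀/γ = 22.37/1.07533 = 20.80 m

L ≈ 20.80 m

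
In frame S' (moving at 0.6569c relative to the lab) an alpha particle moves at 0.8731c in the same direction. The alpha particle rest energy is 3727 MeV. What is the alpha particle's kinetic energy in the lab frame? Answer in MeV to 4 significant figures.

K ≈ 12230 MeV

u_lab = (0.8731 + 0.6569)/(1 + 0.8731×0.6569) = 0.9723303
γ = 1/√(1 − 0.9723303²) = 4.28063
K = (γ − 1)m₀c² = (4.28063 − 1) × 3727 = 3.28063 × 3727 = 12230 MeV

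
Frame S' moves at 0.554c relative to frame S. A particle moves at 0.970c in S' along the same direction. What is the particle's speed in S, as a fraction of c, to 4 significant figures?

Relativistic velocity addition: u = (u' + v)/(1 + u'v/c²)
= (0.970 + 0.554)/(1 + 0.970×0.554) = 1.524/1.53738 = 0.9913

u ≈ 0.9913c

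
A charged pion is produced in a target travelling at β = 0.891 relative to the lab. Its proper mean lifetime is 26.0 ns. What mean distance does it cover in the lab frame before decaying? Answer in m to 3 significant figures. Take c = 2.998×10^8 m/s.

d ≈ 15.3 m

γ = 1/√(1 − 0.891²) = 2.2026
Dilated lifetime: Δt = γτ₀ = 2.2026 × 26.0 ns = 57.268 ns
d = vΔt = 0.891c × 57.268 ns = 2.6712×10^8 m/s × 5.7268×10^-8 s = 15.3 m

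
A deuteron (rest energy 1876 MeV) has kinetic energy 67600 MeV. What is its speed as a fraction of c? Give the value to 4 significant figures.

γ = 1 + K/(m₀c²) = 1 + 67600/1876 = 37.0341
β = √(1 − 1/γ²) = 0.9996

β ≈ 0.9996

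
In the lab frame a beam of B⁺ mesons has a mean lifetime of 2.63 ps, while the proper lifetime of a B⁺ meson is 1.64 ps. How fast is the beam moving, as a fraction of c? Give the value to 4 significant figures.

β ≈ 0.7818

γ = Δt/τ₀ = 2.63/1.64 = 1.60366
β = √(1 − 1/γ²) = √(1 − 1/1.60366²) = 0.7818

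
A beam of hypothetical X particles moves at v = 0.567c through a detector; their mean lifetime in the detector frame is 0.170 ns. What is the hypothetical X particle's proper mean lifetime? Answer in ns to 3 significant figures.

γ = 1/√(1 − 0.567²) = 1.2140
Proper time: τ₀ = Δt/γ = 0.170/1.2140 = 0.140 ns

τ₀ ≈ 0.140 ns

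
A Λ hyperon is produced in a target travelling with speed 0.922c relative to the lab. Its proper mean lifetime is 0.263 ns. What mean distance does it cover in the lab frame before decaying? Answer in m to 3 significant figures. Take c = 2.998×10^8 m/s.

d ≈ 0.188 m

γ = 1/√(1 − 0.922²) = 2.5827
Dilated lifetime: Δt = γτ₀ = 2.5827 × 0.263 ns = 0.67925 ns
d = vΔt = 0.922c × 0.67925 ns = 2.7642×10^8 m/s × 6.7925×10^-10 s = 0.188 m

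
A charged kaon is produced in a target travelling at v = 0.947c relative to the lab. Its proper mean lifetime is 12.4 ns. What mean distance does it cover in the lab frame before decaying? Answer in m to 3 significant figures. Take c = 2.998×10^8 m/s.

d ≈ 11.0 m

γ = 1/√(1 − 0.947²) = 3.1130
Dilated lifetime: Δt = γτ₀ = 3.1130 × 12.4 ns = 38.601 ns
d = vΔt = 0.947c × 38.601 ns = 2.8391×10^8 m/s × 3.8601×10^-8 s = 11.0 m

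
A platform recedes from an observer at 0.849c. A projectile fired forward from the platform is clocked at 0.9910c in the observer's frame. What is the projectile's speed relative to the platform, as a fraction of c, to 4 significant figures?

Inverse velocity addition: u' = (u − v)/(1 − uv/c²)
= (0.9910 − 0.849)/(1 − 0.9910×0.849) = 0.1420/0.158641 = 0.8951

u' ≈ 0.8951c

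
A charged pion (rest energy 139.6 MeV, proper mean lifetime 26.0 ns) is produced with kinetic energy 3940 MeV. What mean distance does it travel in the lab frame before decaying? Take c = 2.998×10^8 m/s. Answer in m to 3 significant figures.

γ = 1 + K/(m₀c²) = 1 + 3940/139.6 = 29.223
β = √(1 − 1/γ²) = 0.99941
Dilated lifetime: γτ₀ = 29.223 × 26.0 ns = 759.81 ns
d = βc·γτ₀ = 0.99941 × (2.998×10^8 m/s) × 7.5981×10^-7 s = 228 m

d ≈ 228 m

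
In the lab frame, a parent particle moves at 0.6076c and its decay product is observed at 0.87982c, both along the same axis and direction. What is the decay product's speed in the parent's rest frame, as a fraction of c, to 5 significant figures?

Inverse velocity addition: u' = (u − v)/(1 − uv/c²)
= (0.87982 − 0.6076)/(1 − 0.87982×0.6076) = 0.27222/0.4654214 = 0.58489

u' ≈ 0.58489c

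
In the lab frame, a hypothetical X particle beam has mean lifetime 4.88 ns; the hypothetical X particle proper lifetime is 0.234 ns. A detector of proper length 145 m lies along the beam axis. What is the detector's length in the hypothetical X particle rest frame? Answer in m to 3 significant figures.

L ≈ 6.95 m

Time dilation ⇒ γ = Δt/τ₀ = 4.88/0.234 = 20.855
Length contraction: L = L₀/γ = 145/20.855 = 6.95 m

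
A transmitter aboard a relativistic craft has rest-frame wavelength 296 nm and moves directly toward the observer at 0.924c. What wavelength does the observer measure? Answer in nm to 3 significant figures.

Relativistic Doppler: λ_obs = λ_src √((1−β)/(1+β))
= 296 × √(0.076000/1.9240) = 296 × 0.19875 = 58.8 nm

λ_obs ≈ 58.8 nm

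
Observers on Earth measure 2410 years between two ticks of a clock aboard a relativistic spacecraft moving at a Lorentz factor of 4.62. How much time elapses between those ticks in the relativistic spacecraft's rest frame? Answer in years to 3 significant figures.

τ₀ ≈ 522 years

γ = 4.62 (given)
Proper time: τ₀ = Δt/γ = 2410/4.62 = 522 years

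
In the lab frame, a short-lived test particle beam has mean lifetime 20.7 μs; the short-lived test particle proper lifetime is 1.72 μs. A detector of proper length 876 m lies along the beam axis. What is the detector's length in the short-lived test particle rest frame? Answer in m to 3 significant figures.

L ≈ 72.8 m

Time dilation ⇒ γ = Δt/τ₀ = 20.7/1.72 = 12.035
Length contraction: L = L₀/γ = 876/12.035 = 72.8 m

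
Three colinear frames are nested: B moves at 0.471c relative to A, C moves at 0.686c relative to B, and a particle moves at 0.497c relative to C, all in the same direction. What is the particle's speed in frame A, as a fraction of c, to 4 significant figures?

Compose boost 2: (0.686 + 0.471)/(1 + 0.686×0.471) = 1.157/1.32311 = 0.874458
Compose boost 3: (0.497 + 0.874458)/(1 + 0.497×0.874458) = 1.37146/1.43461 = 0.9560

u ≈ 0.9560c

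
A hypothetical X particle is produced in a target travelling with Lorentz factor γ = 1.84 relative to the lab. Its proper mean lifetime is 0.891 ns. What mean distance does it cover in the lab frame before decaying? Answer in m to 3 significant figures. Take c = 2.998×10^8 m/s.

d ≈ 0.413 m

β = √(1 − 1/γ²) = √(1 − 1/1.84²) = 0.83942
Dilated lifetime: Δt = γτ₀ = 1.84 × 0.891 ns = 1.6394 ns
d = vΔt = 0.83942c × 1.6394 ns = 2.5166×10^8 m/s × 1.6394×10^-9 s = 0.413 m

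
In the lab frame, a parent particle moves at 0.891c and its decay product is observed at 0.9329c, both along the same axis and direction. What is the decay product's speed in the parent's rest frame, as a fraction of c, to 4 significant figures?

u' ≈ 0.2482c

Inverse velocity addition: u' = (u − v)/(1 − uv/c²)
= (0.9329 − 0.891)/(1 − 0.9329×0.891) = 0.04190/0.168786 = 0.2482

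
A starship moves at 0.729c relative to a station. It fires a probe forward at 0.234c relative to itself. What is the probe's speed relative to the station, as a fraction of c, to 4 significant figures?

Relativistic velocity addition: u = (u' + v)/(1 + u'v/c²)
= (0.234 + 0.729)/(1 + 0.234×0.729) = 0.9630/1.17059 = 0.8227

u ≈ 0.8227c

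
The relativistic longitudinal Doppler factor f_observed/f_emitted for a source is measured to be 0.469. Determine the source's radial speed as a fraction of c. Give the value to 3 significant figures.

f_obs/f_src = √((1−β)/(1+β)) = 0.469  ⇒  (1−β)/(1+β) = 0.21996
β = |1 − D²|/(1 + D²) = |1 − 0.21996|/(1 + 0.21996) = 0.639

β ≈ 0.639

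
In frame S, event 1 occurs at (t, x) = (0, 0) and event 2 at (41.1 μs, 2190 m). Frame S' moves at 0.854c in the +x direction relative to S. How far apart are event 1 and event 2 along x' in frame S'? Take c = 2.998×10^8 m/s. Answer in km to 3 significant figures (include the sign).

Δx' ≈ -16.0 km

γ = 1/√(1 − 0.854²) = 1.9221
Δx' = γ(Δx − vΔt) = 1.9221 × (2190 m − 0.854×(2.998×10^8 m/s)×41.1×10^-6 s)
= 1.9221 × (-8332.8 m) = -16.0 km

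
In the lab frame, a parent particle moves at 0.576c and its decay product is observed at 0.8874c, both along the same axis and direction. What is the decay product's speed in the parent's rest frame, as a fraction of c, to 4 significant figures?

u' ≈ 0.6370c

Inverse velocity addition: u' = (u − v)/(1 − uv/c²)
= (0.8874 − 0.576)/(1 − 0.8874×0.576) = 0.3114/0.488858 = 0.6370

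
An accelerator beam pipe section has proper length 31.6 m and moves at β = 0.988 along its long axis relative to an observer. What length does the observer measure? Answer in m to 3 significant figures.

L ≈ 4.88 m

γ = 1/√(1 − 0.988²) = 6.4744
Length contraction: L = L₀/γ = 31.6/6.4744 = 4.88 m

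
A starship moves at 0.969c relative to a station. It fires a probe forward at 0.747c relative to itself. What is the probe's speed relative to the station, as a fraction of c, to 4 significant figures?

u ≈ 0.9955c

Relativistic velocity addition: u = (u' + v)/(1 + u'v/c²)
= (0.747 + 0.969)/(1 + 0.747×0.969) = 1.716/1.72384 = 0.9955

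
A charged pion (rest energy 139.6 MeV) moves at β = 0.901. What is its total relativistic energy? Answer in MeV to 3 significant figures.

E ≈ 322 MeV

γ = 1/√(1 − 0.901²) = 2.3051
E = γm₀c² = 2.3051 × 139.6 MeV = 322 MeV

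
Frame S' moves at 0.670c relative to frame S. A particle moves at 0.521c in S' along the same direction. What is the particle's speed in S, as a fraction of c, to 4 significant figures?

Relativistic velocity addition: u = (u' + v)/(1 + u'v/c²)
= (0.521 + 0.670)/(1 + 0.521×0.670) = 1.191/1.34907 = 0.8828

u ≈ 0.8828c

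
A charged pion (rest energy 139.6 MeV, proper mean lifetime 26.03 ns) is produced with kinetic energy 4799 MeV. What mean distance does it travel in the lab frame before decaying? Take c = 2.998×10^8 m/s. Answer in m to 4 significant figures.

d ≈ 276.0 m

γ = 1 + K/(m₀c²) = 1 + 4799/139.6 = 35.3768
β = √(1 − 1/γ²) = 0.999600
Dilated lifetime: γτ₀ = 35.3768 × 26.03 ns = 920.858 ns
d = βc·γτ₀ = 0.999600 × (2.998×10^8 m/s) × 9.20858×10^-7 s = 276.0 m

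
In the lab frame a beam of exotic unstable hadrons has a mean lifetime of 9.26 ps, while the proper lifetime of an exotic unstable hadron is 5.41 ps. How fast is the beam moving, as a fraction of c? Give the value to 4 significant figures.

β ≈ 0.8116

γ = Δt/τ₀ = 9.26/5.41 = 1.71165
β = √(1 − 1/γ²) = √(1 − 1/1.71165²) = 0.8116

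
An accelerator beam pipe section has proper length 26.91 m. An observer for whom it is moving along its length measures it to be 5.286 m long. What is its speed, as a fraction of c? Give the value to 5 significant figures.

β ≈ 0.98052

γ = L₀/L = 26.91/5.286 = 5.090806
β = √(1 − 1/γ²) = 0.98052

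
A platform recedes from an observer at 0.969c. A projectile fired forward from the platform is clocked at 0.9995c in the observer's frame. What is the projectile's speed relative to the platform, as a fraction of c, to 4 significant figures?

u' ≈ 0.9687c

Inverse velocity addition: u' = (u − v)/(1 − uv/c²)
= (0.9995 − 0.969)/(1 − 0.9995×0.969) = 0.03050/0.0314845 = 0.9687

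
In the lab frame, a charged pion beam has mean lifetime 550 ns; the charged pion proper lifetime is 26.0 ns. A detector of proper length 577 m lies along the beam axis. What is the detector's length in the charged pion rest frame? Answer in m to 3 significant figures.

L ≈ 27.3 m

Time dilation ⇒ γ = Δt/τ₀ = 550/26.0 = 21.154
Length contraction: L = L₀/γ = 577/21.154 = 27.3 m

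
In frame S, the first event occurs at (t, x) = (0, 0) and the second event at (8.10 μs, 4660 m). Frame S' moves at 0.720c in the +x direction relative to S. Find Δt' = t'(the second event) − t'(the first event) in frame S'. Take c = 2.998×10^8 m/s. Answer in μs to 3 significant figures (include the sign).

γ = 1/√(1 − 0.720²) = 1.4410
Δt' = γ(Δt − vΔx/c²) = 1.4410 × (8.10 μs − 0.720×4660 m / (2.998×10^8 m/s))
= 1.4410 × (-3.0915 μs) = -4.45 μs

Δt' ≈ -4.45 μs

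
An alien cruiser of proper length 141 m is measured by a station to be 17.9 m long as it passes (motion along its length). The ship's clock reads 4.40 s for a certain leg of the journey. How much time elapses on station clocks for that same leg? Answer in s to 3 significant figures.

Length contraction ⇒ γ = L₀/L = 141/17.9 = 7.8771
Time dilation: Δt = γτ₀ = 7.8771 × 4.40 s = 34.7 s

Δt ≈ 34.7 s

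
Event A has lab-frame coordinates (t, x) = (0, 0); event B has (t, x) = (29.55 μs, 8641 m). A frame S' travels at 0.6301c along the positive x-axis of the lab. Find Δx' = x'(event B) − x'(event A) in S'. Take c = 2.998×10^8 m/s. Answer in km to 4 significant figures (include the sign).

Δx' ≈ 3.939 km

γ = 1/√(1 − 0.6301²) = 1.28781
Δx' = γ(Δx − vΔt) = 1.28781 × (8641 m − 0.6301×(2.998×10^8 m/s)×29.55×10^-6 s)
= 1.28781 × (3058.89 m) = 3.939 km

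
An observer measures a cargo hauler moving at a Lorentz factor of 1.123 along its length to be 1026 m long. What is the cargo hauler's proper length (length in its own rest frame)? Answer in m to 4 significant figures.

γ = 1.123 (given)
L₀ = γL = 1.123 × 1026 = 1152 m

L₀ ≈ 1152 m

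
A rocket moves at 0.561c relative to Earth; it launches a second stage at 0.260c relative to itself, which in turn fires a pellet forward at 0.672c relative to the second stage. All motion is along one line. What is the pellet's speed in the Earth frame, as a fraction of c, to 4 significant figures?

u ≈ 0.9372c

Compose boost 2: (0.260 + 0.561)/(1 + 0.260×0.561) = 0.8210/1.14586 = 0.716492
Compose boost 3: (0.672 + 0.716492)/(1 + 0.672×0.716492) = 1.38849/1.48148 = 0.9372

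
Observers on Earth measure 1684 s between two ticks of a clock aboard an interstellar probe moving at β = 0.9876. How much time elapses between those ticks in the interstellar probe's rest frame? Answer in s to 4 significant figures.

γ = 1/√(1 − 0.9876²) = 6.36978
Proper time: τ₀ = Δt/γ = 1684/6.36978 = 264.4 s

τ₀ ≈ 264.4 s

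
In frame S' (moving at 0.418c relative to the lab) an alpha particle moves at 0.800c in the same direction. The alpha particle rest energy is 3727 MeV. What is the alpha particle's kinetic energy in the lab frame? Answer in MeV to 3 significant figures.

K ≈ 5400 MeV

u_lab = (0.800 + 0.418)/(1 + 0.800×0.418) = 0.912770
γ = 1/√(1 − 0.912770²) = 2.4481
K = (γ − 1)m₀c² = (2.4481 − 1) × 3727 = 1.4481 × 3727 = 5400 MeV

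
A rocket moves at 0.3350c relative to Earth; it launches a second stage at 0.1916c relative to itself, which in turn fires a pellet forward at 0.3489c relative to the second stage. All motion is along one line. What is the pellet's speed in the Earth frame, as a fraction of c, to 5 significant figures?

u ≈ 0.71951c

Compose boost 2: (0.1916 + 0.3350)/(1 + 0.1916×0.3350) = 0.52660/1.064186 = 0.4948383
Compose boost 3: (0.3489 + 0.4948383)/(1 + 0.3489×0.4948383) = 0.8437383/1.172649 = 0.71951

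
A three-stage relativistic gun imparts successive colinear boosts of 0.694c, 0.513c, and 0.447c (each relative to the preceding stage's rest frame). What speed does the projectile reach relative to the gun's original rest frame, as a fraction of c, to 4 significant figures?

Compose boost 2: (0.513 + 0.694)/(1 + 0.513×0.694) = 1.207/1.35602 = 0.890104
Compose boost 3: (0.447 + 0.890104)/(1 + 0.447×0.890104) = 1.33710/1.39788 = 0.9565

u ≈ 0.9565c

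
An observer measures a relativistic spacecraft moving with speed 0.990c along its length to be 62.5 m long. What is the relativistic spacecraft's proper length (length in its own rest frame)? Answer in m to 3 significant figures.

L₀ ≈ 443 m

γ = 1/√(1 − 0.990²) = 7.0888
L₀ = γL = 7.0888 × 62.5 = 443 m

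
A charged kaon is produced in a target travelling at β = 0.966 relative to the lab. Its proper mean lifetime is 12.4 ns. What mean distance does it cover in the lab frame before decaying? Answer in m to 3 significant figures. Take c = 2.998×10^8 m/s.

γ = 1/√(1 − 0.966²) = 3.8678
Dilated lifetime: Δt = γτ₀ = 3.8678 × 12.4 ns = 47.961 ns
d = vΔt = 0.966c × 47.961 ns = 2.8961×10^8 m/s × 4.7961×10^-8 s = 13.9 m

d ≈ 13.9 m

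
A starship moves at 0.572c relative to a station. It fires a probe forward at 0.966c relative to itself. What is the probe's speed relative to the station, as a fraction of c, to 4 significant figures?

Relativistic velocity addition: u = (u' + v)/(1 + u'v/c²)
= (0.966 + 0.572)/(1 + 0.966×0.572) = 1.538/1.55255 = 0.9906

u ≈ 0.9906c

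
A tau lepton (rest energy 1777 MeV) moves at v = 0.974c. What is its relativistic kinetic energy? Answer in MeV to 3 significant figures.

K ≈ 6070 MeV

γ = 1/√(1 − 0.974²) = 4.4141
K = (γ − 1)m₀c² = (4.4141 − 1) × 1777 MeV = 3.4141 × 1777 MeV = 6070 MeV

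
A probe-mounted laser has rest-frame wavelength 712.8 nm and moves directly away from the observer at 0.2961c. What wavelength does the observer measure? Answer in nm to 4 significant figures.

λ_obs ≈ 967.2 nm

Relativistic Doppler: λ_obs = λ_src √((1+β)/(1−β))
= 712.8 × √(1.29610/0.703900) = 712.8 × 1.35695 = 967.2 nm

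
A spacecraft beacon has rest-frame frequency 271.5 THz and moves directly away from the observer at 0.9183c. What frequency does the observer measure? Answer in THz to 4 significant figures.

Relativistic Doppler: f_obs = f_src √((1−β)/(1+β))
= 271.5 × √(0.0817000/1.91830) = 271.5 × 0.206373 = 56.03 THz

f_obs ≈ 56.03 THz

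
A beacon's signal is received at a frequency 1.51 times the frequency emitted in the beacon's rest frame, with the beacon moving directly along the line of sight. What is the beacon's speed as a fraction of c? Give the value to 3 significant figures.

f_obs/f_src = √((1+β)/(1−β)) = 1.51  ⇒  (1+β)/(1−β) = 2.2801
β = |1 − D²|/(1 + D²) = |1 − 2.2801|/(1 + 2.2801) = 0.390

β ≈ 0.390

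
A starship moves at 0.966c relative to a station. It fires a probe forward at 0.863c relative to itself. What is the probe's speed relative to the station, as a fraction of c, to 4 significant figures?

u ≈ 0.9975c

Relativistic velocity addition: u = (u' + v)/(1 + u'v/c²)
= (0.863 + 0.966)/(1 + 0.863×0.966) = 1.829/1.83366 = 0.9975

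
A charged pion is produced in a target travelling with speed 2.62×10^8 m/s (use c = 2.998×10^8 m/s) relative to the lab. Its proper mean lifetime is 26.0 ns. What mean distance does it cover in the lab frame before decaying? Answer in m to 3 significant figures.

β = v/c = 2.62×10^8 / 2.998×10^8 = 0.87392
γ = 1/√(1 − 0.87392²) = 2.0573
Dilated lifetime: Δt = γτ₀ = 2.0573 × 26.0 ns = 53.489 ns
d = vΔt = 0.87392c × 53.489 ns = 2.6200×10^8 m/s × 5.3489×10^-8 s = 14.0 m

d ≈ 14.0 m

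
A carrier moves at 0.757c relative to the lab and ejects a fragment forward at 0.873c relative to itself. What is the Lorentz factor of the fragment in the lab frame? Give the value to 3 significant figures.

γ ≈ 5.21

u_lab = (0.873 + 0.757)/(1 + 0.873×0.757) = 1.630/1.66086 = 0.981419
γ = 1/√(1 − 0.981419²) = 5.21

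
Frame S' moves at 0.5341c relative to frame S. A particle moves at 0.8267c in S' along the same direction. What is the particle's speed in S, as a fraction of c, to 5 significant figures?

u ≈ 0.94399c

Relativistic velocity addition: u = (u' + v)/(1 + u'v/c²)
= (0.8267 + 0.5341)/(1 + 0.8267×0.5341) = 1.3608/1.441540 = 0.94399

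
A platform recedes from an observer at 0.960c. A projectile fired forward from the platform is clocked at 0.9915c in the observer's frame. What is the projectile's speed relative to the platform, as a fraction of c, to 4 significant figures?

Inverse velocity addition: u' = (u − v)/(1 − uv/c²)
= (0.9915 − 0.960)/(1 − 0.9915×0.960) = 0.03150/0.0481600 = 0.6541

u' ≈ 0.6541c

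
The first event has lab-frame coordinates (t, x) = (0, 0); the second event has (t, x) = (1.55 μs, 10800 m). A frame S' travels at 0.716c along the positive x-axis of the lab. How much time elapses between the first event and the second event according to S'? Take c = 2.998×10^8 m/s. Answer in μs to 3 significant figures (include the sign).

γ = 1/√(1 − 0.716²) = 1.4325
Δt' = γ(Δt − vΔx/c²) = 1.4325 × (1.55 μs − 0.716×10800 m / (2.998×10^8 m/s))
= 1.4325 × (-24.243 μs) = -34.7 μs

Δt' ≈ -34.7 μs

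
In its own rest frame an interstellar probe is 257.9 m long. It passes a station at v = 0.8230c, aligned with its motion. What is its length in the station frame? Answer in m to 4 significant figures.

L ≈ 146.5 m

γ = 1/√(1 − 0.8230²) = 1.76044
Length contraction: L = L₀/γ = 257.9/1.76044 = 146.5 m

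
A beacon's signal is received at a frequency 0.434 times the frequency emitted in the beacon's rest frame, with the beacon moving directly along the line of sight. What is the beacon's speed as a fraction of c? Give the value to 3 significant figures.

β ≈ 0.683

f_obs/f_src = √((1−β)/(1+β)) = 0.434  ⇒  (1−β)/(1+β) = 0.18836
β = |1 − D²|/(1 + D²) = |1 − 0.18836|/(1 + 0.18836) = 0.683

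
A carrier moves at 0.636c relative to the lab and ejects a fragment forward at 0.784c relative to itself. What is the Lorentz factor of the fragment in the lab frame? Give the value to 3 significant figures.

γ ≈ 3.13

u_lab = (0.784 + 0.636)/(1 + 0.784×0.636) = 1.420/1.49862 = 0.947536
γ = 1/√(1 − 0.947536²) = 3.13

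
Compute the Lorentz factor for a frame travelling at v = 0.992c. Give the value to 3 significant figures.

γ = 1/√(1 − β²) = 1/√(1 − 0.992²) = 1/√(0.015936) = 7.92

γ ≈ 7.92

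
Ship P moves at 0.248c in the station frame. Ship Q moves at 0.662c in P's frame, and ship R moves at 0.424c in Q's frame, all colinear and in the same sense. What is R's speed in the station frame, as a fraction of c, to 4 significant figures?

Compose boost 2: (0.662 + 0.248)/(1 + 0.662×0.248) = 0.9100/1.16418 = 0.781669
Compose boost 3: (0.424 + 0.781669)/(1 + 0.424×0.781669) = 1.20567/1.33143 = 0.9055

u ≈ 0.9055c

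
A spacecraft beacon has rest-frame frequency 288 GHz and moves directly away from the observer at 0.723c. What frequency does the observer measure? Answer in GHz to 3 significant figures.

Relativistic Doppler: f_obs = f_src √((1−β)/(1+β))
= 288 × √(0.27700/1.7230) = 288 × 0.40096 = 115 GHz

f_obs ≈ 115 GHz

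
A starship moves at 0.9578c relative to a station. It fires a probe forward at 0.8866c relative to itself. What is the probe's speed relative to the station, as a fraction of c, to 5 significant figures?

Relativistic velocity addition: u = (u' + v)/(1 + u'v/c²)
= (0.8866 + 0.9578)/(1 + 0.8866×0.9578) = 1.8444/1.849185 = 0.99741

u ≈ 0.99741c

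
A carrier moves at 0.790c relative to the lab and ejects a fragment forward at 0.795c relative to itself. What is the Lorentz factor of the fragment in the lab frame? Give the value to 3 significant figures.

u_lab = (0.795 + 0.790)/(1 + 0.795×0.790) = 1.585/1.62805 = 0.973557
γ = 1/√(1 − 0.973557²) = 4.38

γ ≈ 4.38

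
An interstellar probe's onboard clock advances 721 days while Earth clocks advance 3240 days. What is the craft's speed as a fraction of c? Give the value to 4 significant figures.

β ≈ 0.9749

γ = Δt/τ₀ = 3240/721 = 4.49376
β = √(1 − 1/γ²) = √(1 − 1/4.49376²) = 0.9749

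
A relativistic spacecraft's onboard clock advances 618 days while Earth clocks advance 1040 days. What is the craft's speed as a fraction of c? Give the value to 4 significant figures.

γ = Δt/τ₀ = 1040/618 = 1.68285
β = √(1 − 1/γ²) = √(1 − 1/1.68285²) = 0.8043

β ≈ 0.8043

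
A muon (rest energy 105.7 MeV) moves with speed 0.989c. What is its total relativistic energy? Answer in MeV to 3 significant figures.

γ = 1/√(1 − 0.989²) = 6.7606
E = γm₀c² = 6.7606 × 105.7 MeV = 715 MeV

E ≈ 715 MeV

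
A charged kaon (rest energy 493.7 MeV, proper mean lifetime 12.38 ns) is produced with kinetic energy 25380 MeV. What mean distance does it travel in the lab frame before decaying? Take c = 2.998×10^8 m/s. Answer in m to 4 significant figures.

d ≈ 194.5 m

γ = 1 + K/(m₀c²) = 1 + 25380/493.7 = 52.4077
β = √(1 − 1/γ²) = 0.999818
Dilated lifetime: γτ₀ = 52.4077 × 12.38 ns = 648.808 ns
d = βc·γτ₀ = 0.999818 × (2.998×10^8 m/s) × 6.48808×10^-7 s = 194.5 m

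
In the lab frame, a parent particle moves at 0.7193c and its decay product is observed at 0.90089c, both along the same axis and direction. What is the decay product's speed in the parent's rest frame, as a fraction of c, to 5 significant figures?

u' ≈ 0.51590c

Inverse velocity addition: u' = (u − v)/(1 − uv/c²)
= (0.90089 − 0.7193)/(1 − 0.90089×0.7193) = 0.18159/0.3519898 = 0.51590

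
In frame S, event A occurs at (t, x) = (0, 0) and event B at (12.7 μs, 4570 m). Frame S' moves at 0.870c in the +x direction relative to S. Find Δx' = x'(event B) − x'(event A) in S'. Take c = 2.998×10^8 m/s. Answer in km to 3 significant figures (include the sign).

γ = 1/√(1 − 0.870²) = 2.0282
Δx' = γ(Δx − vΔt) = 2.0282 × (4570 m − 0.870×(2.998×10^8 m/s)×12.7×10^-6 s)
= 2.0282 × (1257.5 m) = 2.55 km

Δx' ≈ 2.55 km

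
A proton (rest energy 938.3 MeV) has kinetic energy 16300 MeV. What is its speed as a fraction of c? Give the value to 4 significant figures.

β ≈ 0.9985

γ = 1 + K/(m₀c²) = 1 + 16300/938.3 = 18.3718
β = √(1 − 1/γ²) = 0.9985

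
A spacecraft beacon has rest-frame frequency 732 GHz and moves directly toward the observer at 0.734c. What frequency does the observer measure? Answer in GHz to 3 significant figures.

f_obs ≈ 1870 GHz

Relativistic Doppler: f_obs = f_src √((1+β)/(1−β))
= 732 × √(1.7340/0.26600) = 732 × 2.5532 = 1870 GHz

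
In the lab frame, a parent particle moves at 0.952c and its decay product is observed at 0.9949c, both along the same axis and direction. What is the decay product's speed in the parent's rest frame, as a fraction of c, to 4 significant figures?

Inverse velocity addition: u' = (u − v)/(1 − uv/c²)
= (0.9949 − 0.952)/(1 − 0.9949×0.952) = 0.04290/0.0528552 = 0.8117

u' ≈ 0.8117c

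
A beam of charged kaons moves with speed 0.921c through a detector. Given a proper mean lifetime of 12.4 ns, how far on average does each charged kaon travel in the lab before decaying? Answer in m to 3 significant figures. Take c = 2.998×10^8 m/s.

d ≈ 8.79 m

γ = 1/√(1 − 0.921²) = 2.5670
Dilated lifetime: Δt = γτ₀ = 2.5670 × 12.4 ns = 31.831 ns
d = vΔt = 0.921c × 31.831 ns = 2.7612×10^8 m/s × 3.1831×10^-8 s = 8.79 m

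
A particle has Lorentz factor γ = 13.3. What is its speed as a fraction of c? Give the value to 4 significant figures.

β = √(1 − 1/γ²) = √(1 − 1/13.3²) = √(0.994347) = 0.9972

β ≈ 0.9972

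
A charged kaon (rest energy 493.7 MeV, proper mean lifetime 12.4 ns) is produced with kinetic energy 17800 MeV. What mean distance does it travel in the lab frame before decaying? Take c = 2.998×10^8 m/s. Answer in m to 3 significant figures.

d ≈ 138 m

γ = 1 + K/(m₀c²) = 1 + 17800/493.7 = 37.054
β = √(1 − 1/γ²) = 0.99964
Dilated lifetime: γτ₀ = 37.054 × 12.4 ns = 459.47 ns
d = βc·γτ₀ = 0.99964 × (2.998×10^8 m/s) × 4.5947×10^-7 s = 138 m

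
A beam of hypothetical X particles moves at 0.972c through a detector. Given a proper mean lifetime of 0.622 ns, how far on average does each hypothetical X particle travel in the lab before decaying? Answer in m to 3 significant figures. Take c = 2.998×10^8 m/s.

γ = 1/√(1 − 0.972²) = 4.2557
Dilated lifetime: Δt = γτ₀ = 4.2557 × 0.622 ns = 2.6470 ns
d = vΔt = 0.972c × 2.6470 ns = 2.9141×10^8 m/s × 2.6470×10^-9 s = 0.771 m

d ≈ 0.771 m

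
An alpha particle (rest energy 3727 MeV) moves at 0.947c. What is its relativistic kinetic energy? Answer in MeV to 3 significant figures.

K ≈ 7880 MeV

γ = 1/√(1 − 0.947²) = 3.1130
K = (γ − 1)m₀c² = (3.1130 − 1) × 3727 MeV = 2.1130 × 3727 MeV = 7880 MeV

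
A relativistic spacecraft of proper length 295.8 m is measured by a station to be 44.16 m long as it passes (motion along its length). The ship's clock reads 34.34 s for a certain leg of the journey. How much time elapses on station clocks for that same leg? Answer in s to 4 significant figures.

Δt ≈ 230.0 s

Length contraction ⇒ γ = L₀/L = 295.8/44.16 = 6.69837
Time dilation: Δt = γτ₀ = 6.69837 × 34.34 s = 230.0 s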